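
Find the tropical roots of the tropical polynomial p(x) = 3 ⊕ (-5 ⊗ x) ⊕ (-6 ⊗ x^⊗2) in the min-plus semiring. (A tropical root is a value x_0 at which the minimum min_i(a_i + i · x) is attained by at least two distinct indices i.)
Roots: {1, 8}

Each tropical root is a break point of the lower envelope of the lines y = a_i + i · x (there are 3 lines, with slopes 0, 1, ..., 2). Only the lines that attain the minimum somewhere contribute to roots; other lines are dominated. Here the surviving (envelope) indices are i = 2, i = 1, i = 0.
Intersections between consecutive envelope lines give the roots: for adjacent envelope indices i < j the intersection is x = (a_i − a_j) / (j − i). Reading off the sorted break points: {1, 8}.
Verification: at each break x_0, at least two indices attain the minimum of min_i(a_i + i · x_0).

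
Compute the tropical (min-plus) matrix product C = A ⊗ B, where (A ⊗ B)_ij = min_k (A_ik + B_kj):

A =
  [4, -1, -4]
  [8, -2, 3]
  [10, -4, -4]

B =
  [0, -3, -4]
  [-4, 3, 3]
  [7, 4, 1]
A ⊗ B =
  [-5, 0, -3]
  [-6, 1, 1]
  [-8, -1, -3]

Apply the min-plus product entry-by-entry:
  C[0][0] = min over k of (A[0][0] + B[0][0] = 4 + 0 = 4, A[0][1] + B[1][0] = -1 + -4 = -5, A[0][2] + B[2][0] = -4 + 7 = 3) = -5 (attained at k = 1)
  C[0][1] = min over k of (A[0][0] + B[0][1] = 4 + -3 = 1, A[0][1] + B[1][1] = -1 + 3 = 2, A[0][2] + B[2][1] = -4 + 4 = 0) = 0 (attained at k = 2)
  C[0][2] = min over k of (A[0][0] + B[0][2] = 4 + -4 = 0, A[0][1] + B[1][2] = -1 + 3 = 2, A[0][2] + B[2][2] = -4 + 1 = -3) = -3 (attained at k = 2)
  C[1][0] = min over k of (A[1][0] + B[0][0] = 8 + 0 = 8, A[1][1] + B[1][0] = -2 + -4 = -6, A[1][2] + B[2][0] = 3 + 7 = 10) = -6 (attained at k = 1)
  C[1][1] = min over k of (A[1][0] + B[0][1] = 8 + -3 = 5, A[1][1] + B[1][1] = -2 + 3 = 1, A[1][2] + B[2][1] = 3 + 4 = 7) = 1 (attained at k = 1)
  C[1][2] = min over k of (A[1][0] + B[0][2] = 8 + -4 = 4, A[1][1] + B[1][2] = -2 + 3 = 1, A[1][2] + B[2][2] = 3 + 1 = 4) = 1 (attained at k = 1)
  C[2][0] = min over k of (A[2][0] + B[0][0] = 10 + 0 = 10, A[2][1] + B[1][0] = -4 + -4 = -8, A[2][2] + B[2][0] = -4 + 7 = 3) = -8 (attained at k = 1)
  C[2][1] = min over k of (A[2][0] + B[0][1] = 10 + -3 = 7, A[2][1] + B[1][1] = -4 + 3 = -1, A[2][2] + B[2][1] = -4 + 4 = 0) = -1 (attained at k = 1)
  C[2][2] = min over k of (A[2][0] + B[0][2] = 10 + -4 = 6, A[2][1] + B[1][2] = -4 + 3 = -1, A[2][2] + B[2][2] = -4 + 1 = -3) = -3 (attained at k = 2)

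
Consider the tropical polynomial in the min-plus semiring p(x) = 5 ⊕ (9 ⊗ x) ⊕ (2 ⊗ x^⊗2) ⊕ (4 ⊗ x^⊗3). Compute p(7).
p(7) = 5

A tropical monomial a ⊗ x^⊗i evaluates to a + i · x. Evaluating each term at x = 7:
  Term 0 contributes 5 + 0 · 7 = 5
  Term 1 contributes 9 + 1 · 7 = 16
  Term 2 contributes 2 + 2 · 7 = 16
  Term 3 contributes 4 + 3 · 7 = 25
p(7) = ⊕ of these = min[5, 16, 16, 25] = 5.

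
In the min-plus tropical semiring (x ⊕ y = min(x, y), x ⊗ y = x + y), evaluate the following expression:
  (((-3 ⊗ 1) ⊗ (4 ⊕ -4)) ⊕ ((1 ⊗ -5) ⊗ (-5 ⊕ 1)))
(((-3 ⊗ 1) ⊗ (4 ⊕ -4)) ⊕ ((1 ⊗ -5) ⊗ (-5 ⊕ 1))) = -9

Expand innermost to outermost. Recall ⊕ takes the minimum of its arguments and ⊗ takes their sum. Working out the expression (((-3 ⊗ 1) ⊗ (4 ⊕ -4)) ⊕ ((1 ⊗ -5) ⊗ (-5 ⊕ 1))) gives -9.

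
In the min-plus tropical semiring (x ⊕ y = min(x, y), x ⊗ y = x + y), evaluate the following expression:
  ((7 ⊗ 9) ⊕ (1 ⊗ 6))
((7 ⊗ 9) ⊕ (1 ⊗ 6)) = 7

Expand innermost to outermost. Recall ⊕ takes the minimum of its arguments and ⊗ takes their sum. Working out the expression ((7 ⊗ 9) ⊕ (1 ⊗ 6)) gives 7.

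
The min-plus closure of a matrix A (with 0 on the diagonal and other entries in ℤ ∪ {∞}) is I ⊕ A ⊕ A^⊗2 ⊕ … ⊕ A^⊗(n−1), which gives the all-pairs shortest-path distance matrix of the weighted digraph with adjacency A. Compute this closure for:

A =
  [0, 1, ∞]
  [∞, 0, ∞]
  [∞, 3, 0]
Closure =
  [0, 1, ∞]
  [∞, 0, ∞]
  [∞, 3, 0]

This is the Floyd-Warshall all-pairs shortest-path computation. For each intermediate vertex k = 0, 1, …, 2, update dist[i][j] ← min(dist[i][j], dist[i][k] + dist[k][j]). The final matrix gives, for each (i, j), the minimum total weight of any directed path from i to j (possibly empty when i = j).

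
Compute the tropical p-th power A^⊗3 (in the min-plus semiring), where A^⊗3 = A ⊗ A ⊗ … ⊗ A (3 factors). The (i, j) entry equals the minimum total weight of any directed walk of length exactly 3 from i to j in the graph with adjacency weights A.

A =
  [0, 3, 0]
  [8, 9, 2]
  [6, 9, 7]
A^⊗3 =
  [0, 3, 0]
  [8, 11, 8]
  [6, 9, 6]

Each entry (A^⊗3)_ij equals the minimum over all length-3 walks i = v_0 → v_1 → … → v_3 = j of Σ_t A[v_t][v_{t+1}]. For example, for (i, j) = (0, 2) we minimise over 9 possible intermediate vertex sequences; the minimum is 0, attained along the walk 0 → 0 → 0 → 2.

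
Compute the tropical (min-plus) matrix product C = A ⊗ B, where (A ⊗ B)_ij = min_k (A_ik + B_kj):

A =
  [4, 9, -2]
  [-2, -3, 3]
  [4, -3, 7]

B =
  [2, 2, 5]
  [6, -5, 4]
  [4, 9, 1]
A ⊗ B =
  [2, 4, -1]
  [0, -8, 1]
  [3, -8, 1]

Apply the min-plus product entry-by-entry:
  C[0][0] = min over k of (A[0][0] + B[0][0] = 4 + 2 = 6, A[0][1] + B[1][0] = 9 + 6 = 15, A[0][2] + B[2][0] = -2 + 4 = 2) = 2 (attained at k = 2)
  C[0][1] = min over k of (A[0][0] + B[0][1] = 4 + 2 = 6, A[0][1] + B[1][1] = 9 + -5 = 4, A[0][2] + B[2][1] = -2 + 9 = 7) = 4 (attained at k = 1)
  C[0][2] = min over k of (A[0][0] + B[0][2] = 4 + 5 = 9, A[0][1] + B[1][2] = 9 + 4 = 13, A[0][2] + B[2][2] = -2 + 1 = -1) = -1 (attained at k = 2)
  C[1][0] = min over k of (A[1][0] + B[0][0] = -2 + 2 = 0, A[1][1] + B[1][0] = -3 + 6 = 3, A[1][2] + B[2][0] = 3 + 4 = 7) = 0 (attained at k = 0)
  C[1][1] = min over k of (A[1][0] + B[0][1] = -2 + 2 = 0, A[1][1] + B[1][1] = -3 + -5 = -8, A[1][2] + B[2][1] = 3 + 9 = 12) = -8 (attained at k = 1)
  C[1][2] = min over k of (A[1][0] + B[0][2] = -2 + 5 = 3, A[1][1] + B[1][2] = -3 + 4 = 1, A[1][2] + B[2][2] = 3 + 1 = 4) = 1 (attained at k = 1)
  C[2][0] = min over k of (A[2][0] + B[0][0] = 4 + 2 = 6, A[2][1] + B[1][0] = -3 + 6 = 3, A[2][2] + B[2][0] = 7 + 4 = 11) = 3 (attained at k = 1)
  C[2][1] = min over k of (A[2][0] + B[0][1] = 4 + 2 = 6, A[2][1] + B[1][1] = -3 + -5 = -8, A[2][2] + B[2][1] = 7 + 9 = 16) = -8 (attained at k = 1)
  C[2][2] = min over k of (A[2][0] + B[0][2] = 4 + 5 = 9, A[2][1] + B[1][2] = -3 + 4 = 1, A[2][2] + B[2][2] = 7 + 1 = 8) = 1 (attained at k = 1)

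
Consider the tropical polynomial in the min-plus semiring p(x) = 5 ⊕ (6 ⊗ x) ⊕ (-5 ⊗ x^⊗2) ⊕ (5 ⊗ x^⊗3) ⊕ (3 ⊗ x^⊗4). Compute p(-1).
p(-1) = -7

A tropical monomial a ⊗ x^⊗i evaluates to a + i · x. Evaluating each term at x = -1:
  Term 0 contributes 5 + 0 · -1 = 5
  Term 1 contributes 6 + 1 · -1 = 5
  Term 2 contributes -5 + 2 · -1 = -7
  Term 3 contributes 5 + 3 · -1 = 2
  Term 4 contributes 3 + 4 · -1 = -1
p(-1) = ⊕ of these = min[5, 5, -7, 2, -1] = -7.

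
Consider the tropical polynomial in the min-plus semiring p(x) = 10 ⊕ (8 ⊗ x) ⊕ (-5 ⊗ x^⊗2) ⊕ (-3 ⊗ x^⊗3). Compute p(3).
p(3) = 1

A tropical monomial a ⊗ x^⊗i evaluates to a + i · x. Evaluating each term at x = 3:
  Term 0 contributes 10 + 0 · 3 = 10
  Term 1 contributes 8 + 1 · 3 = 11
  Term 2 contributes -5 + 2 · 3 = 1
  Term 3 contributes -3 + 3 · 3 = 6
p(3) = ⊕ of these = min[10, 11, 1, 6] = 1.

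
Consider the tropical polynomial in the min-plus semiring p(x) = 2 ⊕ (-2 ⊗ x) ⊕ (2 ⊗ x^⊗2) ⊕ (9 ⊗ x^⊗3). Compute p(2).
p(2) = 0

A tropical monomial a ⊗ x^⊗i evaluates to a + i · x. Evaluating each term at x = 2:
  Term 0 contributes 2 + 0 · 2 = 2
  Term 1 contributes -2 + 1 · 2 = 0
  Term 2 contributes 2 + 2 · 2 = 6
  Term 3 contributes 9 + 3 · 2 = 15
p(2) = ⊕ of these = min[2, 0, 6, 15] = 0.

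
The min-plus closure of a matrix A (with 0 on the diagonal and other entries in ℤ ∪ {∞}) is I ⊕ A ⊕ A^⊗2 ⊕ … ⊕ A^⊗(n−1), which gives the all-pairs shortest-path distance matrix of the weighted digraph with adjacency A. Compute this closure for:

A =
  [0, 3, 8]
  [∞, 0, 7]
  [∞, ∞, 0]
Closure =
  [0, 3, 8]
  [∞, 0, 7]
  [∞, ∞, 0]

This is the Floyd-Warshall all-pairs shortest-path computation. For each intermediate vertex k = 0, 1, …, 2, update dist[i][j] ← min(dist[i][j], dist[i][k] + dist[k][j]). The final matrix gives, for each (i, j), the minimum total weight of any directed path from i to j (possibly empty when i = j).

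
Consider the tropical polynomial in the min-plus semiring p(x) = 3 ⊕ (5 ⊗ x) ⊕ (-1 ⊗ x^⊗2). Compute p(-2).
p(-2) = -5

A tropical monomial a ⊗ x^⊗i evaluates to a + i · x. Evaluating each term at x = -2:
  Term 0 contributes 3 + 0 · -2 = 3
  Term 1 contributes 5 + 1 · -2 = 3
  Term 2 contributes -1 + 2 · -2 = -5
p(-2) = ⊕ of these = min[3, 3, -5] = -5.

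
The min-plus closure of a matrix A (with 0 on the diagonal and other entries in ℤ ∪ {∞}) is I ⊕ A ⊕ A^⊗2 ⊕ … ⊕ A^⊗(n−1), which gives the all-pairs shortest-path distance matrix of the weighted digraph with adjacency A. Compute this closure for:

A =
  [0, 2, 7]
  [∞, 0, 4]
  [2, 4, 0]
Closure =
  [0, 2, 6]
  [6, 0, 4]
  [2, 4, 0]

This is the Floyd-Warshall all-pairs shortest-path computation. For each intermediate vertex k = 0, 1, …, 2, update dist[i][j] ← min(dist[i][j], dist[i][k] + dist[k][j]). The final matrix gives, for each (i, j), the minimum total weight of any directed path from i to j (possibly empty when i = j).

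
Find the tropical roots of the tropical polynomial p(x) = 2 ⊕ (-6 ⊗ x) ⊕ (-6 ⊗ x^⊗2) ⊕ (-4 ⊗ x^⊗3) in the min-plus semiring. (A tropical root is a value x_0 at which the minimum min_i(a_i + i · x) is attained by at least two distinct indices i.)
Roots: {-2, 0, 8}

Each tropical root is a break point of the lower envelope of the lines y = a_i + i · x (there are 4 lines, with slopes 0, 1, ..., 3). Only the lines that attain the minimum somewhere contribute to roots; other lines are dominated. Here the surviving (envelope) indices are i = 3, i = 2, i = 1, i = 0.
Intersections between consecutive envelope lines give the roots: for adjacent envelope indices i < j the intersection is x = (a_i − a_j) / (j − i). Reading off the sorted break points: {-2, 0, 8}.
Verification: at each break x_0, at least two indices attain the minimum of min_i(a_i + i · x_0).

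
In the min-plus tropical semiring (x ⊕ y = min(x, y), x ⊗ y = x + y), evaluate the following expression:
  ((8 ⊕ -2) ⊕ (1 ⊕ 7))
((8 ⊕ -2) ⊕ (1 ⊕ 7)) = -2

Expand innermost to outermost. Recall ⊕ takes the minimum of its arguments and ⊗ takes their sum. Working out the expression ((8 ⊕ -2) ⊕ (1 ⊕ 7)) gives -2.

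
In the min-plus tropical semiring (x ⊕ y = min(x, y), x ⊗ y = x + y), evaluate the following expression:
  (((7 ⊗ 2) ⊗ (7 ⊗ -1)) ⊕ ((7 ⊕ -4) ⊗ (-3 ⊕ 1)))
(((7 ⊗ 2) ⊗ (7 ⊗ -1)) ⊕ ((7 ⊕ -4) ⊗ (-3 ⊕ 1))) = -7

Expand innermost to outermost. Recall ⊕ takes the minimum of its arguments and ⊗ takes their sum. Working out the expression (((7 ⊗ 2) ⊗ (7 ⊗ -1)) ⊕ ((7 ⊕ -4) ⊗ (-3 ⊕ 1))) gives -7.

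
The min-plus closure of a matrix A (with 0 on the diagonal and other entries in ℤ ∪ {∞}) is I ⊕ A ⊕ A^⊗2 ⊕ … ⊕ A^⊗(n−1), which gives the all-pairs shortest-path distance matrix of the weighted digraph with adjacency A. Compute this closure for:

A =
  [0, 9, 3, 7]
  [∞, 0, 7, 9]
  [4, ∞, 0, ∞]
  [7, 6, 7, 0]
Closure =
  [0, 9, 3, 7]
  [11, 0, 7, 9]
  [4, 13, 0, 11]
  [7, 6, 7, 0]

This is the Floyd-Warshall all-pairs shortest-path computation. For each intermediate vertex k = 0, 1, …, 3, update dist[i][j] ← min(dist[i][j], dist[i][k] + dist[k][j]). The final matrix gives, for each (i, j), the minimum total weight of any directed path from i to j (possibly empty when i = j).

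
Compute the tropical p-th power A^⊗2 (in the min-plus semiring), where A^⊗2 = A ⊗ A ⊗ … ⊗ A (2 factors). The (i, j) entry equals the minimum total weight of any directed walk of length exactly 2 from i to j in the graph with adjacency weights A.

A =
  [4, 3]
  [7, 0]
A^⊗2 =
  [8, 3]
  [7, 0]

Each entry (A^⊗2)_ij equals the minimum over all length-2 walks i = v_0 → v_1 → … → v_2 = j of Σ_t A[v_t][v_{t+1}]. For example, for (i, j) = (0, 1) we minimise over 2 possible intermediate vertex sequences; the minimum is 3, attained along the walk 0 → 1 → 1.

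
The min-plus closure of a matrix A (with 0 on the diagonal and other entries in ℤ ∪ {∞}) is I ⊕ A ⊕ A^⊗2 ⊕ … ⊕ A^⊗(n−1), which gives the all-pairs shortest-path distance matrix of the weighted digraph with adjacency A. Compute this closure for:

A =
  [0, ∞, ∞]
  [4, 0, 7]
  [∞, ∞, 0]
Closure =
  [0, ∞, ∞]
  [4, 0, 7]
  [∞, ∞, 0]

This is the Floyd-Warshall all-pairs shortest-path computation. For each intermediate vertex k = 0, 1, …, 2, update dist[i][j] ← min(dist[i][j], dist[i][k] + dist[k][j]). The final matrix gives, for each (i, j), the minimum total weight of any directed path from i to j (possibly empty when i = j).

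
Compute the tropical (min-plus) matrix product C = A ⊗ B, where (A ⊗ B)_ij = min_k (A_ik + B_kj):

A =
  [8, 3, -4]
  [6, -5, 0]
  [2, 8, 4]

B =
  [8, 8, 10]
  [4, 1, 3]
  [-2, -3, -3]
A ⊗ B =
  [-6, -7, -7]
  [-2, -4, -3]
  [2, 1, 1]

Apply the min-plus product entry-by-entry:
  C[0][0] = min over k of (A[0][0] + B[0][0] = 8 + 8 = 16, A[0][1] + B[1][0] = 3 + 4 = 7, A[0][2] + B[2][0] = -4 + -2 = -6) = -6 (attained at k = 2)
  C[0][1] = min over k of (A[0][0] + B[0][1] = 8 + 8 = 16, A[0][1] + B[1][1] = 3 + 1 = 4, A[0][2] + B[2][1] = -4 + -3 = -7) = -7 (attained at k = 2)
  C[0][2] = min over k of (A[0][0] + B[0][2] = 8 + 10 = 18, A[0][1] + B[1][2] = 3 + 3 = 6, A[0][2] + B[2][2] = -4 + -3 = -7) = -7 (attained at k = 2)
  C[1][0] = min over k of (A[1][0] + B[0][0] = 6 + 8 = 14, A[1][1] + B[1][0] = -5 + 4 = -1, A[1][2] + B[2][0] = 0 + -2 = -2) = -2 (attained at k = 2)
  C[1][1] = min over k of (A[1][0] + B[0][1] = 6 + 8 = 14, A[1][1] + B[1][1] = -5 + 1 = -4, A[1][2] + B[2][1] = 0 + -3 = -3) = -4 (attained at k = 1)
  C[1][2] = min over k of (A[1][0] + B[0][2] = 6 + 10 = 16, A[1][1] + B[1][2] = -5 + 3 = -2, A[1][2] + B[2][2] = 0 + -3 = -3) = -3 (attained at k = 2)
  C[2][0] = min over k of (A[2][0] + B[0][0] = 2 + 8 = 10, A[2][1] + B[1][0] = 8 + 4 = 12, A[2][2] + B[2][0] = 4 + -2 = 2) = 2 (attained at k = 2)
  C[2][1] = min over k of (A[2][0] + B[0][1] = 2 + 8 = 10, A[2][1] + B[1][1] = 8 + 1 = 9, A[2][2] + B[2][1] = 4 + -3 = 1) = 1 (attained at k = 2)
  C[2][2] = min over k of (A[2][0] + B[0][2] = 2 + 10 = 12, A[2][1] + B[1][2] = 8 + 3 = 11, A[2][2] + B[2][2] = 4 + -3 = 1) = 1 (attained at k = 2)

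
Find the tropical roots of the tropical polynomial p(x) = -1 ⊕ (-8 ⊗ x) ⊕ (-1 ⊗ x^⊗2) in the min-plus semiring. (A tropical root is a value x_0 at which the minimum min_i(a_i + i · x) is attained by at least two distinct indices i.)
Roots: {-7, 7}

Each tropical root is a break point of the lower envelope of the lines y = a_i + i · x (there are 3 lines, with slopes 0, 1, ..., 2). Only the lines that attain the minimum somewhere contribute to roots; other lines are dominated. Here the surviving (envelope) indices are i = 2, i = 1, i = 0.
Intersections between consecutive envelope lines give the roots: for adjacent envelope indices i < j the intersection is x = (a_i − a_j) / (j − i). Reading off the sorted break points: {-7, 7}.
Verification: at each break x_0, at least two indices attain the minimum of min_i(a_i + i · x_0).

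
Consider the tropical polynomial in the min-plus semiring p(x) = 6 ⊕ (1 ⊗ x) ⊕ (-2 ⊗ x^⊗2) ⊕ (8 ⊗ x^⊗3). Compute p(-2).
p(-2) = -6

A tropical monomial a ⊗ x^⊗i evaluates to a + i · x. Evaluating each term at x = -2:
  Term 0 contributes 6 + 0 · -2 = 6
  Term 1 contributes 1 + 1 · -2 = -1
  Term 2 contributes -2 + 2 · -2 = -6
  Term 3 contributes 8 + 3 · -2 = 2
p(-2) = ⊕ of these = min[6, -1, -6, 2] = -6.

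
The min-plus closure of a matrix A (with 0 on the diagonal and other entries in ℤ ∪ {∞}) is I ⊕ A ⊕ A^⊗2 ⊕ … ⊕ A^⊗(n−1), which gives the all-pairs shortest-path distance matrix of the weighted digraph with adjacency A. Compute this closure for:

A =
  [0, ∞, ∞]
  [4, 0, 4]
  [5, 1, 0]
Closure =
  [0, ∞, ∞]
  [4, 0, 4]
  [5, 1, 0]

This is the Floyd-Warshall all-pairs shortest-path computation. For each intermediate vertex k = 0, 1, …, 2, update dist[i][j] ← min(dist[i][j], dist[i][k] + dist[k][j]). The final matrix gives, for each (i, j), the minimum total weight of any directed path from i to j (possibly empty when i = j).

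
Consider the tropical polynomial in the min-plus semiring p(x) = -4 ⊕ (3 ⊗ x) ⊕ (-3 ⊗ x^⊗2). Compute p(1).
p(1) = -4

A tropical monomial a ⊗ x^⊗i evaluates to a + i · x. Evaluating each term at x = 1:
  Term 0 contributes -4 + 0 · 1 = -4
  Term 1 contributes 3 + 1 · 1 = 4
  Term 2 contributes -3 + 2 · 1 = -1
p(1) = ⊕ of these = min[-4, 4, -1] = -4.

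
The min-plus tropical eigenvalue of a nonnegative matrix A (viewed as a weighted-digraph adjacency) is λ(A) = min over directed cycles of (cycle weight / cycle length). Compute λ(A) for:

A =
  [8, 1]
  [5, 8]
λ(A) = 3

Enumerate directed cycles and compute their means (weight / length). Sample:
  cycle 0 → 0: weight = 8, length = 1, mean = 8/1 ≈ 8.000
  cycle 1 → 1: weight = 8, length = 1, mean = 8/1 ≈ 8.000
  cycle 0 → 1 → 0: weight = 6, length = 2, mean = 6/2 ≈ 3.000
  cycle 1 → 0 → 1: weight = 6, length = 2, mean = 6/2 ≈ 3.000
Minimum mean = 3.000, attained e.g. along the cycle 0 → 1 → 0 with weight 6 and length 2. So λ(A) = 6/2 = 3.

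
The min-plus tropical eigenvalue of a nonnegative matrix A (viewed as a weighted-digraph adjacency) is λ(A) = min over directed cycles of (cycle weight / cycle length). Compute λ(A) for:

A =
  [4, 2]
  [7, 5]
λ(A) = 4

Enumerate directed cycles and compute their means (weight / length). Sample:
  cycle 0 → 0: weight = 4, length = 1, mean = 4/1 ≈ 4.000
  cycle 1 → 1: weight = 5, length = 1, mean = 5/1 ≈ 5.000
  cycle 0 → 1 → 0: weight = 9, length = 2, mean = 9/2 ≈ 4.500
  cycle 1 → 0 → 1: weight = 9, length = 2, mean = 9/2 ≈ 4.500
Minimum mean = 4.000, attained e.g. along the cycle 0 → 0 with weight 4 and length 1. So λ(A) = 4/1 = 4.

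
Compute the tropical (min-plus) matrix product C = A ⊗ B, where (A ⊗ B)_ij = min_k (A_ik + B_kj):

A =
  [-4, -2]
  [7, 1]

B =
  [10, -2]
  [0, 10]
A ⊗ B =
  [-2, -6]
  [1, 5]

Apply the min-plus product entry-by-entry:
  C[0][0] = min over k of (A[0][0] + B[0][0] = -4 + 10 = 6, A[0][1] + B[1][0] = -2 + 0 = -2) = -2 (attained at k = 1)
  C[0][1] = min over k of (A[0][0] + B[0][1] = -4 + -2 = -6, A[0][1] + B[1][1] = -2 + 10 = 8) = -6 (attained at k = 0)
  C[1][0] = min over k of (A[1][0] + B[0][0] = 7 + 10 = 17, A[1][1] + B[1][0] = 1 + 0 = 1) = 1 (attained at k = 1)
  C[1][1] = min over k of (A[1][0] + B[0][1] = 7 + -2 = 5, A[1][1] + B[1][1] = 1 + 10 = 11) = 5 (attained at k = 0)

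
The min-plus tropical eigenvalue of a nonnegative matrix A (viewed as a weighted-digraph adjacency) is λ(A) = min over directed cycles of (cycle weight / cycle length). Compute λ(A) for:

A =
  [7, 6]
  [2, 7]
λ(A) = 4

Enumerate directed cycles and compute their means (weight / length). Sample:
  cycle 0 → 0: weight = 7, length = 1, mean = 7/1 ≈ 7.000
  cycle 1 → 1: weight = 7, length = 1, mean = 7/1 ≈ 7.000
  cycle 0 → 1 → 0: weight = 8, length = 2, mean = 8/2 ≈ 4.000
  cycle 1 → 0 → 1: weight = 8, length = 2, mean = 8/2 ≈ 4.000
Minimum mean = 4.000, attained e.g. along the cycle 0 → 1 → 0 with weight 8 and length 2. So λ(A) = 8/2 = 4.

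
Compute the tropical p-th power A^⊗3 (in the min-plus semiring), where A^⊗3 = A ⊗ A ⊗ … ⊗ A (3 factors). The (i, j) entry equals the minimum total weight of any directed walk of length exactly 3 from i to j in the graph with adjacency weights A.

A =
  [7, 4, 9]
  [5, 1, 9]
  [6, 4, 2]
A^⊗3 =
  [10, 6, 13]
  [7, 3, 11]
  [10, 6, 6]

Each entry (A^⊗3)_ij equals the minimum over all length-3 walks i = v_0 → v_1 → … → v_3 = j of Σ_t A[v_t][v_{t+1}]. For example, for (i, j) = (0, 2) we minimise over 9 possible intermediate vertex sequences; the minimum is 13, attained along the walk 0 → 2 → 2 → 2.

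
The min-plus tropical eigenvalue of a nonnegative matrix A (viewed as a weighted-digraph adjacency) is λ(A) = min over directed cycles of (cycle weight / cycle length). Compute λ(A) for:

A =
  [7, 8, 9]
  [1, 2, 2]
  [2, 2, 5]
λ(A) = 2

Enumerate directed cycles and compute their means (weight / length). Sample:
  cycle 0 → 0: weight = 7, length = 1, mean = 7/1 ≈ 7.000
  cycle 1 → 1: weight = 2, length = 1, mean = 2/1 ≈ 2.000
  cycle 2 → 2: weight = 5, length = 1, mean = 5/1 ≈ 5.000
  cycle 0 → 1 → 0: weight = 9, length = 2, mean = 9/2 ≈ 4.500
  cycle 0 → 2 → 0: weight = 11, length = 2, mean = 11/2 ≈ 5.500
  cycle 1 → 0 → 1: weight = 9, length = 2, mean = 9/2 ≈ 4.500
Minimum mean = 2.000, attained e.g. along the cycle 1 → 1 with weight 2 and length 1. So λ(A) = 2/1 = 2.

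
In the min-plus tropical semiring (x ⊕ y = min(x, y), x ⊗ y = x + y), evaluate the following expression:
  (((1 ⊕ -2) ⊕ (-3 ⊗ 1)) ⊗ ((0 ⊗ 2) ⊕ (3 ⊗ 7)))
(((1 ⊕ -2) ⊕ (-3 ⊗ 1)) ⊗ ((0 ⊗ 2) ⊕ (3 ⊗ 7))) = 0

Expand innermost to outermost. Recall ⊕ takes the minimum of its arguments and ⊗ takes their sum. Working out the expression (((1 ⊕ -2) ⊕ (-3 ⊗ 1)) ⊗ ((0 ⊗ 2) ⊕ (3 ⊗ 7))) gives 0.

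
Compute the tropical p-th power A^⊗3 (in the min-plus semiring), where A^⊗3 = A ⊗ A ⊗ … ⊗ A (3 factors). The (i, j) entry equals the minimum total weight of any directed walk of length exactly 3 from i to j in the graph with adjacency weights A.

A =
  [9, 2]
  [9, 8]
A^⊗3 =
  [19, 13]
  [20, 19]

Each entry (A^⊗3)_ij equals the minimum over all length-3 walks i = v_0 → v_1 → … → v_3 = j of Σ_t A[v_t][v_{t+1}]. For example, for (i, j) = (0, 1) we minimise over 4 possible intermediate vertex sequences; the minimum is 13, attained along the walk 0 → 1 → 0 → 1.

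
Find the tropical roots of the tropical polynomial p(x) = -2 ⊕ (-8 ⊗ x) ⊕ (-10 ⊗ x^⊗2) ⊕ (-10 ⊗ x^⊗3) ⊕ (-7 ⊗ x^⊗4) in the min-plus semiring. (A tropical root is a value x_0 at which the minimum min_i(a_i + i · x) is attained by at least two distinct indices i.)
Roots: {-3, 0, 2, 6}

Each tropical root is a break point of the lower envelope of the lines y = a_i + i · x (there are 5 lines, with slopes 0, 1, ..., 4). Only the lines that attain the minimum somewhere contribute to roots; other lines are dominated. Here the surviving (envelope) indices are i = 4, i = 3, i = 2, i = 1, i = 0.
Intersections between consecutive envelope lines give the roots: for adjacent envelope indices i < j the intersection is x = (a_i − a_j) / (j − i). Reading off the sorted break points: {-3, 0, 2, 6}.
Verification: at each break x_0, at least two indices attain the minimum of min_i(a_i + i · x_0).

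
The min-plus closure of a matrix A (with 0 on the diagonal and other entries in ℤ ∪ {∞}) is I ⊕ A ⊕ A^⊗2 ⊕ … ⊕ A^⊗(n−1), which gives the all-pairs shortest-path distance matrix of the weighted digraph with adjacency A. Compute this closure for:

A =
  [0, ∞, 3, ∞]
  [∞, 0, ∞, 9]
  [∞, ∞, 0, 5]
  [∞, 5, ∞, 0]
Closure =
  [0, 13, 3, 8]
  [∞, 0, ∞, 9]
  [∞, 10, 0, 5]
  [∞, 5, ∞, 0]

This is the Floyd-Warshall all-pairs shortest-path computation. For each intermediate vertex k = 0, 1, …, 3, update dist[i][j] ← min(dist[i][j], dist[i][k] + dist[k][j]). The final matrix gives, for each (i, j), the minimum total weight of any directed path from i to j (possibly empty when i = j).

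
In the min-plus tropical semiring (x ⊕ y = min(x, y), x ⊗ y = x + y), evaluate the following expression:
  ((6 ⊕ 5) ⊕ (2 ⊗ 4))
((6 ⊕ 5) ⊕ (2 ⊗ 4)) = 5

Expand innermost to outermost. Recall ⊕ takes the minimum of its arguments and ⊗ takes their sum. Working out the expression ((6 ⊕ 5) ⊕ (2 ⊗ 4)) gives 5.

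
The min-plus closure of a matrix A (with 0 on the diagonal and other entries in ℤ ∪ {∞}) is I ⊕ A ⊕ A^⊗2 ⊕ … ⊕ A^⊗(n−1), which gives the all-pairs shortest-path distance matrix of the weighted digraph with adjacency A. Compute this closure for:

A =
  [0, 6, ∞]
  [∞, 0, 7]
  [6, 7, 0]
Closure =
  [0, 6, 13]
  [13, 0, 7]
  [6, 7, 0]

This is the Floyd-Warshall all-pairs shortest-path computation. For each intermediate vertex k = 0, 1, …, 2, update dist[i][j] ← min(dist[i][j], dist[i][k] + dist[k][j]). The final matrix gives, for each (i, j), the minimum total weight of any directed path from i to j (possibly empty when i = j).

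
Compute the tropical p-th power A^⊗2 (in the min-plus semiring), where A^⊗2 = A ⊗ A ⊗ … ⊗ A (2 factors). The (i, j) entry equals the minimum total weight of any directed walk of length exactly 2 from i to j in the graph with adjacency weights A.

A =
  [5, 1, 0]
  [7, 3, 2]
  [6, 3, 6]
A^⊗2 =
  [6, 3, 3]
  [8, 5, 5]
  [10, 6, 5]

Each entry (A^⊗2)_ij equals the minimum over all length-2 walks i = v_0 → v_1 → … → v_2 = j of Σ_t A[v_t][v_{t+1}]. For example, for (i, j) = (0, 2) we minimise over 3 possible intermediate vertex sequences; the minimum is 3, attained along the walk 0 → 1 → 2.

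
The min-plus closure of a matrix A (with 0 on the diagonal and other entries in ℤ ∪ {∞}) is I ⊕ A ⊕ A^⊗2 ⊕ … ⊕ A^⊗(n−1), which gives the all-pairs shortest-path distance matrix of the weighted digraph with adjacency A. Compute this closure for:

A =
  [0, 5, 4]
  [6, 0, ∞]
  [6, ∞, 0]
Closure =
  [0, 5, 4]
  [6, 0, 10]
  [6, 11, 0]

This is the Floyd-Warshall all-pairs shortest-path computation. For each intermediate vertex k = 0, 1, …, 2, update dist[i][j] ← min(dist[i][j], dist[i][k] + dist[k][j]). The final matrix gives, for each (i, j), the minimum total weight of any directed path from i to j (possibly empty when i = j).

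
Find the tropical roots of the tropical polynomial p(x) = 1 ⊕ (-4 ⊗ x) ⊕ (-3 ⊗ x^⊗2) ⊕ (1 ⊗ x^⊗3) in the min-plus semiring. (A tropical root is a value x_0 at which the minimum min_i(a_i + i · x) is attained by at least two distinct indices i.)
Roots: {-4, -1, 5}

Each tropical root is a break point of the lower envelope of the lines y = a_i + i · x (there are 4 lines, with slopes 0, 1, ..., 3). Only the lines that attain the minimum somewhere contribute to roots; other lines are dominated. Here the surviving (envelope) indices are i = 3, i = 2, i = 1, i = 0.
Intersections between consecutive envelope lines give the roots: for adjacent envelope indices i < j the intersection is x = (a_i − a_j) / (j − i). Reading off the sorted break points: {-4, -1, 5}.
Verification: at each break x_0, at least two indices attain the minimum of min_i(a_i + i · x_0).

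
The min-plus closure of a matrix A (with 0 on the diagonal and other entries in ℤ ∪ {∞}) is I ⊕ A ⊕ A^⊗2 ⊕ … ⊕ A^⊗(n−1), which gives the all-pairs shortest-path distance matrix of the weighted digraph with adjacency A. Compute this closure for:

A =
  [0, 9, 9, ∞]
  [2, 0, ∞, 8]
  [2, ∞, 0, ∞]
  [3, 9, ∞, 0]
Closure =
  [0, 9, 9, 17]
  [2, 0, 11, 8]
  [2, 11, 0, 19]
  [3, 9, 12, 0]

This is the Floyd-Warshall all-pairs shortest-path computation. For each intermediate vertex k = 0, 1, …, 3, update dist[i][j] ← min(dist[i][j], dist[i][k] + dist[k][j]). The final matrix gives, for each (i, j), the minimum total weight of any directed path from i to j (possibly empty when i = j).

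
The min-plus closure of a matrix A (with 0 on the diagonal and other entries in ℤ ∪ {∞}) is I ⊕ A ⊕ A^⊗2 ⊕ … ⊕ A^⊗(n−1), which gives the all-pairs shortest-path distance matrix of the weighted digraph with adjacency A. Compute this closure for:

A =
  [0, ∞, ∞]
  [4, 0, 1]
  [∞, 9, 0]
Closure =
  [0, ∞, ∞]
  [4, 0, 1]
  [13, 9, 0]

This is the Floyd-Warshall all-pairs shortest-path computation. For each intermediate vertex k = 0, 1, …, 2, update dist[i][j] ← min(dist[i][j], dist[i][k] + dist[k][j]). The final matrix gives, for each (i, j), the minimum total weight of any directed path from i to j (possibly empty when i = j).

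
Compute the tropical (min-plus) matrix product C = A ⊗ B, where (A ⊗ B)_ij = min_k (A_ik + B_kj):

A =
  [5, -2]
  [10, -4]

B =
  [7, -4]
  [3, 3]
A ⊗ B =
  [1, 1]
  [-1, -1]

Apply the min-plus product entry-by-entry:
  C[0][0] = min over k of (A[0][0] + B[0][0] = 5 + 7 = 12, A[0][1] + B[1][0] = -2 + 3 = 1) = 1 (attained at k = 1)
  C[0][1] = min over k of (A[0][0] + B[0][1] = 5 + -4 = 1, A[0][1] + B[1][1] = -2 + 3 = 1) = 1 (attained at k = 0)
  C[1][0] = min over k of (A[1][0] + B[0][0] = 10 + 7 = 17, A[1][1] + B[1][0] = -4 + 3 = -1) = -1 (attained at k = 1)
  C[1][1] = min over k of (A[1][0] + B[0][1] = 10 + -4 = 6, A[1][1] + B[1][1] = -4 + 3 = -1) = -1 (attained at k = 1)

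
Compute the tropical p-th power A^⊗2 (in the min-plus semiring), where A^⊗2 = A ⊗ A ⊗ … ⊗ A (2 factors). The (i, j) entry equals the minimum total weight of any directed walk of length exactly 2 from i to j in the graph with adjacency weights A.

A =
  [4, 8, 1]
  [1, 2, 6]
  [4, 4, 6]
A^⊗2 =
  [5, 5, 5]
  [3, 4, 2]
  [5, 6, 5]

Each entry (A^⊗2)_ij equals the minimum over all length-2 walks i = v_0 → v_1 → … → v_2 = j of Σ_t A[v_t][v_{t+1}]. For example, for (i, j) = (0, 2) we minimise over 3 possible intermediate vertex sequences; the minimum is 5, attained along the walk 0 → 0 → 2.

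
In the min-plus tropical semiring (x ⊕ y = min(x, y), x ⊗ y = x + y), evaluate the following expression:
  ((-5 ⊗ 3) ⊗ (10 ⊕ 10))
((-5 ⊗ 3) ⊗ (10 ⊕ 10)) = 8

Expand innermost to outermost. Recall ⊕ takes the minimum of its arguments and ⊗ takes their sum. Working out the expression ((-5 ⊗ 3) ⊗ (10 ⊕ 10)) gives 8.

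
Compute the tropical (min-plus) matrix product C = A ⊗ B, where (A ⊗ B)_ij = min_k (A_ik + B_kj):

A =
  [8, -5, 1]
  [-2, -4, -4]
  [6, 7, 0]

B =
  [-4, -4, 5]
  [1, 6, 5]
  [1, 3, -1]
A ⊗ B =
  [-4, 1, 0]
  [-6, -6, -5]
  [1, 2, -1]

Apply the min-plus product entry-by-entry:
  C[0][0] = min over k of (A[0][0] + B[0][0] = 8 + -4 = 4, A[0][1] + B[1][0] = -5 + 1 = -4, A[0][2] + B[2][0] = 1 + 1 = 2) = -4 (attained at k = 1)
  C[0][1] = min over k of (A[0][0] + B[0][1] = 8 + -4 = 4, A[0][1] + B[1][1] = -5 + 6 = 1, A[0][2] + B[2][1] = 1 + 3 = 4) = 1 (attained at k = 1)
  C[0][2] = min over k of (A[0][0] + B[0][2] = 8 + 5 = 13, A[0][1] + B[1][2] = -5 + 5 = 0, A[0][2] + B[2][2] = 1 + -1 = 0) = 0 (attained at k = 1)
  C[1][0] = min over k of (A[1][0] + B[0][0] = -2 + -4 = -6, A[1][1] + B[1][0] = -4 + 1 = -3, A[1][2] + B[2][0] = -4 + 1 = -3) = -6 (attained at k = 0)
  C[1][1] = min over k of (A[1][0] + B[0][1] = -2 + -4 = -6, A[1][1] + B[1][1] = -4 + 6 = 2, A[1][2] + B[2][1] = -4 + 3 = -1) = -6 (attained at k = 0)
  C[1][2] = min over k of (A[1][0] + B[0][2] = -2 + 5 = 3, A[1][1] + B[1][2] = -4 + 5 = 1, A[1][2] + B[2][2] = -4 + -1 = -5) = -5 (attained at k = 2)
  C[2][0] = min over k of (A[2][0] + B[0][0] = 6 + -4 = 2, A[2][1] + B[1][0] = 7 + 1 = 8, A[2][2] + B[2][0] = 0 + 1 = 1) = 1 (attained at k = 2)
  C[2][1] = min over k of (A[2][0] + B[0][1] = 6 + -4 = 2, A[2][1] + B[1][1] = 7 + 6 = 13, A[2][2] + B[2][1] = 0 + 3 = 3) = 2 (attained at k = 0)
  C[2][2] = min over k of (A[2][0] + B[0][2] = 6 + 5 = 11, A[2][1] + B[1][2] = 7 + 5 = 12, A[2][2] + B[2][2] = 0 + -1 = -1) = -1 (attained at k = 2)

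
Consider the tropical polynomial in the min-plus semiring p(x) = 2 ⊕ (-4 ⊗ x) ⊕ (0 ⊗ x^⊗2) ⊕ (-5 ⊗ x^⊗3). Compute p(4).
p(4) = 0

A tropical monomial a ⊗ x^⊗i evaluates to a + i · x. Evaluating each term at x = 4:
  Term 0 contributes 2 + 0 · 4 = 2
  Term 1 contributes -4 + 1 · 4 = 0
  Term 2 contributes 0 + 2 · 4 = 8
  Term 3 contributes -5 + 3 · 4 = 7
p(4) = ⊕ of these = min[2, 0, 8, 7] = 0.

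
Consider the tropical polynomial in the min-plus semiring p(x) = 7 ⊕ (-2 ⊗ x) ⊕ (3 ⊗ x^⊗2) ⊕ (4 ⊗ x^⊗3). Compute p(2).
p(2) = 0

A tropical monomial a ⊗ x^⊗i evaluates to a + i · x. Evaluating each term at x = 2:
  Term 0 contributes 7 + 0 · 2 = 7
  Term 1 contributes -2 + 1 · 2 = 0
  Term 2 contributes 3 + 2 · 2 = 7
  Term 3 contributes 4 + 3 · 2 = 10
p(2) = ⊕ of these = min[7, 0, 7, 10] = 0.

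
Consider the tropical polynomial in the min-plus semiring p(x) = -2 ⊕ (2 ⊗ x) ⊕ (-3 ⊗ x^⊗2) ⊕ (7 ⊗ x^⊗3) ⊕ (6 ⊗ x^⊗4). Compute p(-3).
p(-3) = -9

A tropical monomial a ⊗ x^⊗i evaluates to a + i · x. Evaluating each term at x = -3:
  Term 0 contributes -2 + 0 · -3 = -2
  Term 1 contributes 2 + 1 · -3 = -1
  Term 2 contributes -3 + 2 · -3 = -9
  Term 3 contributes 7 + 3 · -3 = -2
  Term 4 contributes 6 + 4 · -3 = -6
p(-3) = ⊕ of these = min[-2, -1, -9, -2, -6] = -9.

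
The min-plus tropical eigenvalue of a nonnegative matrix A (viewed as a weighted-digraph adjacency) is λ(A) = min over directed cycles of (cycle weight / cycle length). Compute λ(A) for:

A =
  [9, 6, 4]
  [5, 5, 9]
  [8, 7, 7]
λ(A) = 5

Enumerate directed cycles and compute their means (weight / length). Sample:
  cycle 0 → 0: weight = 9, length = 1, mean = 9/1 ≈ 9.000
  cycle 1 → 1: weight = 5, length = 1, mean = 5/1 ≈ 5.000
  cycle 2 → 2: weight = 7, length = 1, mean = 7/1 ≈ 7.000
  cycle 0 → 1 → 0: weight = 11, length = 2, mean = 11/2 ≈ 5.500
  cycle 0 → 2 → 0: weight = 12, length = 2, mean = 12/2 ≈ 6.000
  cycle 1 → 0 → 1: weight = 11, length = 2, mean = 11/2 ≈ 5.500
Minimum mean = 5.000, attained e.g. along the cycle 1 → 1 with weight 5 and length 1. So λ(A) = 5/1 = 5.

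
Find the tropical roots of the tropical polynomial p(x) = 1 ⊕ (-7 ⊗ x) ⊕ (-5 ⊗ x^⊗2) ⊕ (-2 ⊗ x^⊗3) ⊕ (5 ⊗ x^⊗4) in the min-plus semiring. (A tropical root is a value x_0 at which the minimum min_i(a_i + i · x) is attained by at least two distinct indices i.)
Roots: {-7, -3, -2, 8}

Each tropical root is a break point of the lower envelope of the lines y = a_i + i · x (there are 5 lines, with slopes 0, 1, ..., 4). Only the lines that attain the minimum somewhere contribute to roots; other lines are dominated. Here the surviving (envelope) indices are i = 4, i = 3, i = 2, i = 1, i = 0.
Intersections between consecutive envelope lines give the roots: for adjacent envelope indices i < j the intersection is x = (a_i − a_j) / (j − i). Reading off the sorted break points: {-7, -3, -2, 8}.
Verification: at each break x_0, at least two indices attain the minimum of min_i(a_i + i · x_0).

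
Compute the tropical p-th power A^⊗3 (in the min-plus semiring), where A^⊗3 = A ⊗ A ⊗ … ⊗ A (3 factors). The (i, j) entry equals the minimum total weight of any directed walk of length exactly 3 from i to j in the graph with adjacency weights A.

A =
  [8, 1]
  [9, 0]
A^⊗3 =
  [10, 1]
  [9, 0]

Each entry (A^⊗3)_ij equals the minimum over all length-3 walks i = v_0 → v_1 → … → v_3 = j of Σ_t A[v_t][v_{t+1}]. For example, for (i, j) = (0, 1) we minimise over 4 possible intermediate vertex sequences; the minimum is 1, attained along the walk 0 → 1 → 1 → 1.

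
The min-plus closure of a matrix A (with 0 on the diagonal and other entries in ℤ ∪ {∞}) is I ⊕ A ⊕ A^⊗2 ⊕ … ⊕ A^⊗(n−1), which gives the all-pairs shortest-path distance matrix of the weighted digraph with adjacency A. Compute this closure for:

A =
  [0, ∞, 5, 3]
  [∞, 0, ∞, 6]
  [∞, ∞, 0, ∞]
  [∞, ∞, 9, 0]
Closure =
  [0, ∞, 5, 3]
  [∞, 0, 15, 6]
  [∞, ∞, 0, ∞]
  [∞, ∞, 9, 0]

This is the Floyd-Warshall all-pairs shortest-path computation. For each intermediate vertex k = 0, 1, …, 3, update dist[i][j] ← min(dist[i][j], dist[i][k] + dist[k][j]). The final matrix gives, for each (i, j), the minimum total weight of any directed path from i to j (possibly empty when i = j).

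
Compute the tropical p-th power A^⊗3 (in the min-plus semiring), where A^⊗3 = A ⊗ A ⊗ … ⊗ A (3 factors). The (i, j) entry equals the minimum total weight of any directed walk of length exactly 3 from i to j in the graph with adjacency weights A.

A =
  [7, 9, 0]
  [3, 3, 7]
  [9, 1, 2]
A^⊗3 =
  [4, 3, 4]
  [9, 4, 5]
  [6, 5, 4]

Each entry (A^⊗3)_ij equals the minimum over all length-3 walks i = v_0 → v_1 → … → v_3 = j of Σ_t A[v_t][v_{t+1}]. For example, for (i, j) = (0, 2) we minimise over 9 possible intermediate vertex sequences; the minimum is 4, attained along the walk 0 → 2 → 2 → 2.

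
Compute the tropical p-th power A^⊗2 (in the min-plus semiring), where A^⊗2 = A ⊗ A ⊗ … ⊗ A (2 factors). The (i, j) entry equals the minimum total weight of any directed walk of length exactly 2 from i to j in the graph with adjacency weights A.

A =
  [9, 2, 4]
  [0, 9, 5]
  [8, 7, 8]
A^⊗2 =
  [2, 11, 7]
  [9, 2, 4]
  [7, 10, 12]

Each entry (A^⊗2)_ij equals the minimum over all length-2 walks i = v_0 → v_1 → … → v_2 = j of Σ_t A[v_t][v_{t+1}]. For example, for (i, j) = (0, 2) we minimise over 3 possible intermediate vertex sequences; the minimum is 7, attained along the walk 0 → 1 → 2.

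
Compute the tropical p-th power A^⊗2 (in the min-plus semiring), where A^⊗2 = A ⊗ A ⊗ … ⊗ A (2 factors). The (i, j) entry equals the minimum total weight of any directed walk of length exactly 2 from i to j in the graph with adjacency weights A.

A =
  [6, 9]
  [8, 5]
A^⊗2 =
  [12, 14]
  [13, 10]

Each entry (A^⊗2)_ij equals the minimum over all length-2 walks i = v_0 → v_1 → … → v_2 = j of Σ_t A[v_t][v_{t+1}]. For example, for (i, j) = (0, 1) we minimise over 2 possible intermediate vertex sequences; the minimum is 14, attained along the walk 0 → 1 → 1.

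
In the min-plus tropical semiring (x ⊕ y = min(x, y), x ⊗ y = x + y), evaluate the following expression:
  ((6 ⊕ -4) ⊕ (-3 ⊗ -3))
((6 ⊕ -4) ⊕ (-3 ⊗ -3)) = -6

Expand innermost to outermost. Recall ⊕ takes the minimum of its arguments and ⊗ takes their sum. Working out the expression ((6 ⊕ -4) ⊕ (-3 ⊗ -3)) gives -6.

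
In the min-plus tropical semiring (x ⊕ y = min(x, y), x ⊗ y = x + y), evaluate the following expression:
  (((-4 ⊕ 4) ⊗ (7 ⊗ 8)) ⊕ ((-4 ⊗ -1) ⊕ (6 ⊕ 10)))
(((-4 ⊕ 4) ⊗ (7 ⊗ 8)) ⊕ ((-4 ⊗ -1) ⊕ (6 ⊕ 10))) = -5

Expand innermost to outermost. Recall ⊕ takes the minimum of its arguments and ⊗ takes their sum. Working out the expression (((-4 ⊕ 4) ⊗ (7 ⊗ 8)) ⊕ ((-4 ⊗ -1) ⊕ (6 ⊕ 10))) gives -5.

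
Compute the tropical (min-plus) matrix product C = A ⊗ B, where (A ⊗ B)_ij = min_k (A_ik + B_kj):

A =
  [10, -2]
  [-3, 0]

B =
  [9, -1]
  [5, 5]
A ⊗ B =
  [3, 3]
  [5, -4]

Apply the min-plus product entry-by-entry:
  C[0][0] = min over k of (A[0][0] + B[0][0] = 10 + 9 = 19, A[0][1] + B[1][0] = -2 + 5 = 3) = 3 (attained at k = 1)
  C[0][1] = min over k of (A[0][0] + B[0][1] = 10 + -1 = 9, A[0][1] + B[1][1] = -2 + 5 = 3) = 3 (attained at k = 1)
  C[1][0] = min over k of (A[1][0] + B[0][0] = -3 + 9 = 6, A[1][1] + B[1][0] = 0 + 5 = 5) = 5 (attained at k = 1)
  C[1][1] = min over k of (A[1][0] + B[0][1] = -3 + -1 = -4, A[1][1] + B[1][1] = 0 + 5 = 5) = -4 (attained at k = 0)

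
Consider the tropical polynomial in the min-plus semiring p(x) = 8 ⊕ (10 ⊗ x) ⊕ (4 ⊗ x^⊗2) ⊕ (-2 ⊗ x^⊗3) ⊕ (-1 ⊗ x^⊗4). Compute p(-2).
p(-2) = -9

A tropical monomial a ⊗ x^⊗i evaluates to a + i · x. Evaluating each term at x = -2:
  Term 0 contributes 8 + 0 · -2 = 8
  Term 1 contributes 10 + 1 · -2 = 8
  Term 2 contributes 4 + 2 · -2 = 0
  Term 3 contributes -2 + 3 · -2 = -8
  Term 4 contributes -1 + 4 · -2 = -9
p(-2) = ⊕ of these = min[8, 8, 0, -8, -9] = -9.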